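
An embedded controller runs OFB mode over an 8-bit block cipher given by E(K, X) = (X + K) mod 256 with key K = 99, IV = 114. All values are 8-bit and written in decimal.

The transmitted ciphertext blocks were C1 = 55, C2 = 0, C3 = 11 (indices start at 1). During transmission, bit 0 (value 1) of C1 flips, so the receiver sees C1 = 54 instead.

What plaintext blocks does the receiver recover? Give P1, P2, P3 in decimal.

P1 = 227, P2 = 56, P3 = 144

OFB decryption: S_i = E(K, S_{i−1}) with S_{0} = IV; P_i = C_i ⊕ S_i.
Only C1 changed, to 54. In OFB, a change in C_i flips the same bit in P_i only; the keystream is unaffected. Decrypting the received ciphertext:
P1: S = E(K, 114) = 213; 54 ⊕ 213 = 227.
P2: S = E(K, 213) = 56; 0 ⊕ 56 = 56.
P3: S = E(K, 56) = 155; 11 ⊕ 155 = 144.
Blocks that differ from the original plaintext: P1.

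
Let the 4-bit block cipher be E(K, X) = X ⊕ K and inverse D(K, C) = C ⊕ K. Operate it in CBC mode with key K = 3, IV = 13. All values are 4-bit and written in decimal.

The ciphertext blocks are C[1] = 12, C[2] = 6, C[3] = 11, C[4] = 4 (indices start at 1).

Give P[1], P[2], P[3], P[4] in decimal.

P[1] = 2, P[2] = 9, P[3] = 14, P[4] = 12

CBC decryption: P_i = D(K, C_i) ⊕ C_{i−1}, with C_{0} = IV.
P[1]: D(K, 12) = 15; 15 ⊕ 13 = 2.
P[2]: D(K, 6) = 5; 5 ⊕ 12 = 9.
P[3]: D(K, 11) = 8; 8 ⊕ 6 = 14.
P[4]: D(K, 4) = 7; 7 ⊕ 11 = 12.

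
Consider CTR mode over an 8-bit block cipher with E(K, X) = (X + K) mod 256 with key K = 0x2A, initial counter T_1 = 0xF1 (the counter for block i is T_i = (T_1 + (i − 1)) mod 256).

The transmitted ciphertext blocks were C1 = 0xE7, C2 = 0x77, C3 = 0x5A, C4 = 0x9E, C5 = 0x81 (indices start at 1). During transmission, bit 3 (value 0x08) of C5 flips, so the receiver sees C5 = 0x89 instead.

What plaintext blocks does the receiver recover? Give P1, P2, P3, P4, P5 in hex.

P1 = 0xFC, P2 = 0x6B, P3 = 0x47, P4 = 0x80, P5 = 0x96

CTR decryption: S_i = E(K, T_i) where T_i is the counter for block i; P_i = C_i ⊕ S_i.
Only C5 changed, to 0x89. In CTR, a change in C_i flips the same bit in P_i only; the keystream is unaffected. Decrypting the received ciphertext:
P1: T = 0xF1, S = E(K, T) = 0x1B; 0xE7 ⊕ 0x1B = 0xFC.
P2: T = 0xF2, S = E(K, T) = 0x1C; 0x77 ⊕ 0x1C = 0x6B.
P3: T = 0xF3, S = E(K, T) = 0x1D; 0x5A ⊕ 0x1D = 0x47.
P4: T = 0xF4, S = E(K, T) = 0x1E; 0x9E ⊕ 0x1E = 0x80.
P5: T = 0xF5, S = E(K, T) = 0x1F; 0x89 ⊕ 0x1F = 0x96.
Blocks that differ from the original plaintext: P5.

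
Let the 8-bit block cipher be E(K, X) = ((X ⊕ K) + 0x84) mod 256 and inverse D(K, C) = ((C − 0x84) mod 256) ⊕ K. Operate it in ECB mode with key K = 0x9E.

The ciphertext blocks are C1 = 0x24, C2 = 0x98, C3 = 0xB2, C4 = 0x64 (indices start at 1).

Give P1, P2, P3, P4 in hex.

P1 = 0x3E, P2 = 0x8A, P3 = 0xB0, P4 = 0x7E

ECB decryption: P_i = D(K, C_i).
P1: D(K, 0x24) = 0x3E.
P2: D(K, 0x98) = 0x8A.
P3: D(K, 0xB2) = 0xB0.
P4: D(K, 0x64) = 0x7E.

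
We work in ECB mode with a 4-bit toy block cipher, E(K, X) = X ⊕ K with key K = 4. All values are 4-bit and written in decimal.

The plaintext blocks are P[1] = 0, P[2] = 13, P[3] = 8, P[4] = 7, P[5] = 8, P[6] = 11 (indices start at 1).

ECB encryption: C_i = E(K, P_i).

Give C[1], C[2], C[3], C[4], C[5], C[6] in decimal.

C[1]: E(K, 0) = 4.
C[2]: E(K, 13) = 9.
C[3]: E(K, 8) = 12.
C[4]: E(K, 7) = 3.
C[5]: E(K, 8) = 12.
C[6]: E(K, 11) = 15.

C[1] = 4, C[2] = 9, C[3] = 12, C[4] = 3, C[5] = 12, C[6] = 15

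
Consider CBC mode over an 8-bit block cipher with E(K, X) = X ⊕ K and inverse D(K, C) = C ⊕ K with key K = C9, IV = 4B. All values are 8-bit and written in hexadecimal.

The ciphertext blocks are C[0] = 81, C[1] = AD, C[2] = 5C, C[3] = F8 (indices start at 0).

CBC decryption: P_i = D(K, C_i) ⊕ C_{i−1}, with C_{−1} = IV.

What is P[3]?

P[3] = 6D

P[3]: D(K, F8) = 31; 31 ⊕ 5C = 6D.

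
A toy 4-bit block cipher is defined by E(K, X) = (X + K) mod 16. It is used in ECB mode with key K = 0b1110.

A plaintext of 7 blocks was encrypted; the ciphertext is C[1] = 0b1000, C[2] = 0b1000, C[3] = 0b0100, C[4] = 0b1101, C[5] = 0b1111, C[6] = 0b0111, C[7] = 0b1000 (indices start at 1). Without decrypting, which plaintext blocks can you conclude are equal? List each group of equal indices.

ECB encrypts each block independently with the same key, so equal ciphertext blocks imply equal plaintext blocks.
C[1] = C[2] = C[7] = 0b1000, so P[1] = P[2] = P[7].

P[1] = P[2] = P[7]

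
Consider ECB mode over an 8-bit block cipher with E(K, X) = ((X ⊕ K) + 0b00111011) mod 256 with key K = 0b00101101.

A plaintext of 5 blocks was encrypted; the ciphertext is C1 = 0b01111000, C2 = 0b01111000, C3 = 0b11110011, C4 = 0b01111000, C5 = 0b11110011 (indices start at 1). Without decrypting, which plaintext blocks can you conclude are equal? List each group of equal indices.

P1 = P2 = P4; P3 = P5

ECB encrypts each block independently with the same key, so equal ciphertext blocks imply equal plaintext blocks.
C1 = C2 = C4 = 0b01111000, so P1 = P2 = P4.
C3 = C5 = 0b11110011, so P3 = P5.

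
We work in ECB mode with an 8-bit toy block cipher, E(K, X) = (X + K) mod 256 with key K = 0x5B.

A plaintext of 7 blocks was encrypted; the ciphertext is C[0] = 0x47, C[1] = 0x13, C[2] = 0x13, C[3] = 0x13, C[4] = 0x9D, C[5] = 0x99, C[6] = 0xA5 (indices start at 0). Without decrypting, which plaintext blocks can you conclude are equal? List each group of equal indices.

ECB encrypts each block independently with the same key, so equal ciphertext blocks imply equal plaintext blocks.
C[1] = C[2] = C[3] = 0x13, so P[1] = P[2] = P[3].

P[1] = P[2] = P[3]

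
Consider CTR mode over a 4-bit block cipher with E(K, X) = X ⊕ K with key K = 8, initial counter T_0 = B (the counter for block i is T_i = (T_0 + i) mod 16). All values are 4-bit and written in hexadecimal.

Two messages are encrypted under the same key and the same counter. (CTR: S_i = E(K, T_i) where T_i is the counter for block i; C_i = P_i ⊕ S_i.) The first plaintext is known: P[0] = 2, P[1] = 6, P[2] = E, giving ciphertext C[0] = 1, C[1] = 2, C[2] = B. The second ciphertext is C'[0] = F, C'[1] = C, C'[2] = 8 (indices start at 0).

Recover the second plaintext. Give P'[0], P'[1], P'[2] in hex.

In CTR with a reused counter, both messages share the same keystream S_i, so C_i ⊕ C'_i = P_i ⊕ P'_i and thus P'_i = P_i ⊕ C_i ⊕ C'_i.
P'[0]: 2 ⊕ 1 ⊕ F = C.
P'[1]: 6 ⊕ 2 ⊕ C = 8.
P'[2]: E ⊕ B ⊕ 8 = D.

P'[0] = C, P'[1] = 8, P'[2] = D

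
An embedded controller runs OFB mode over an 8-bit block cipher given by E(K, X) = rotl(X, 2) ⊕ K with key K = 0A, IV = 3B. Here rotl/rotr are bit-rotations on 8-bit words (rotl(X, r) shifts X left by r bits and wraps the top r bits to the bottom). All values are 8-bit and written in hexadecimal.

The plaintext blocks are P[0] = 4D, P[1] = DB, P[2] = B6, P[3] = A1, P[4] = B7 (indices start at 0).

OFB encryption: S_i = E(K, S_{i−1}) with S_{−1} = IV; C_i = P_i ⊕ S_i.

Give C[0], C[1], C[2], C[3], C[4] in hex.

C[0] = AB, C[1] = 4A, C[2] = FA, C[3] = 9A, C[4] = 51

C[0]: S = E(K, 3B) = E6; 4D ⊕ E6 = AB.
C[1]: S = E(K, E6) = 91; DB ⊕ 91 = 4A.
C[2]: S = E(K, 91) = 4C; B6 ⊕ 4C = FA.
C[3]: S = E(K, 4C) = 3B; A1 ⊕ 3B = 9A.
C[4]: S = E(K, 3B) = E6; B7 ⊕ E6 = 51.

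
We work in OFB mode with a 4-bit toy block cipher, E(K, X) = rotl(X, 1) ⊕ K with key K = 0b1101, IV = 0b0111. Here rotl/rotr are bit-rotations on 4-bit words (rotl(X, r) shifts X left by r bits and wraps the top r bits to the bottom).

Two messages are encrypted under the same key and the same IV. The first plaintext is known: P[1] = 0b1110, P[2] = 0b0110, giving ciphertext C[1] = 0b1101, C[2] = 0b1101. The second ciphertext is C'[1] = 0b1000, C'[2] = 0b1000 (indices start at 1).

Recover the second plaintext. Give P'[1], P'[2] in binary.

P'[1] = 0b1011, P'[2] = 0b0011

In OFB with a reused IV, both messages share the same keystream S_i, so C_i ⊕ C'_i = P_i ⊕ P'_i and thus P'_i = P_i ⊕ C_i ⊕ C'_i.
P'[1]: 0b1110 ⊕ 0b1101 ⊕ 0b1000 = 0b1011.
P'[2]: 0b0110 ⊕ 0b1101 ⊕ 0b1000 = 0b0011.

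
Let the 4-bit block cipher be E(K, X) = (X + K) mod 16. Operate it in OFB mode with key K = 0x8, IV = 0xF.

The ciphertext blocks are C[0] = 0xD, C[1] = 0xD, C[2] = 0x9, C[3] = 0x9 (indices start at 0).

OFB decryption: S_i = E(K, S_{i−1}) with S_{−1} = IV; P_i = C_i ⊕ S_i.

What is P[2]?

P[2] = 0xE

P[0]: S = E(K, 0xF) = 0x7; 0xD ⊕ 0x7 = 0xA.
P[1]: S = E(K, 0x7) = 0xF; 0xD ⊕ 0xF = 0x2.
P[2]: S = E(K, 0xF) = 0x7; 0x9 ⊕ 0x7 = 0xE.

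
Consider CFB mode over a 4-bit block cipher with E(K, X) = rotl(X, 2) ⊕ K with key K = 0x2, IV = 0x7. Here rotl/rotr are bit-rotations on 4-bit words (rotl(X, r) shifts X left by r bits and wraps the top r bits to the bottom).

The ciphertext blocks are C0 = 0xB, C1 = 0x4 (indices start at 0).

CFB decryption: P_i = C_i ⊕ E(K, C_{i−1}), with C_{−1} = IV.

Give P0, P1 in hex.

P0: E(K, 0x7) = 0xF; 0xB ⊕ 0xF = 0x4.
P1: E(K, 0xB) = 0xC; 0x4 ⊕ 0xC = 0x8.

P0 = 0x4, P1 = 0x8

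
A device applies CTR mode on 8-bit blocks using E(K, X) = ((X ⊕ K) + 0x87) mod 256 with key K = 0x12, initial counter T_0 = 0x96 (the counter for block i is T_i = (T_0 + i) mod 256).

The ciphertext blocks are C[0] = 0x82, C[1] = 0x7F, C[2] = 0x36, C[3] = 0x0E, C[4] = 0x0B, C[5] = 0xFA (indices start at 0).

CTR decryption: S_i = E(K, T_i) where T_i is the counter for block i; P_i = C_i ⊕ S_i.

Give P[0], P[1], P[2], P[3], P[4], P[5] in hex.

P[0] = 0x89, P[1] = 0x73, P[2] = 0x27, P[3] = 0x1C, P[4] = 0x04, P[5] = 0xEA

P[0]: T = 0x96, S = E(K, T) = 0x0B; 0x82 ⊕ 0x0B = 0x89.
P[1]: T = 0x97, S = E(K, T) = 0x0C; 0x7F ⊕ 0x0C = 0x73.
P[2]: T = 0x98, S = E(K, T) = 0x11; 0x36 ⊕ 0x11 = 0x27.
P[3]: T = 0x99, S = E(K, T) = 0x12; 0x0E ⊕ 0x12 = 0x1C.
P[4]: T = 0x9A, S = E(K, T) = 0x0F; 0x0B ⊕ 0x0F = 0x04.
P[5]: T = 0x9B, S = E(K, T) = 0x10; 0xFA ⊕ 0x10 = 0xEA.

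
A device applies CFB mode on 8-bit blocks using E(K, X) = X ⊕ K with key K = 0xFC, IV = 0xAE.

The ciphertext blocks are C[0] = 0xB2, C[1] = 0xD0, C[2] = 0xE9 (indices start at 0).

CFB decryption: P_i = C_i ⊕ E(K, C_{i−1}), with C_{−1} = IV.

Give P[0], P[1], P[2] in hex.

P[0] = 0xE0, P[1] = 0x9E, P[2] = 0xC5

P[0]: E(K, 0xAE) = 0x52; 0xB2 ⊕ 0x52 = 0xE0.
P[1]: E(K, 0xB2) = 0x4E; 0xD0 ⊕ 0x4E = 0x9E.
P[2]: E(K, 0xD0) = 0x2C; 0xE9 ⊕ 0x2C = 0xC5.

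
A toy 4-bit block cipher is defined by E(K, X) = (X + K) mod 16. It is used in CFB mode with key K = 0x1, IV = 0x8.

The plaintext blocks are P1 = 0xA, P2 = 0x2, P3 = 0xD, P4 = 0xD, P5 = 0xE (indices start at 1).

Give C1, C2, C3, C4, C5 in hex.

CFB encryption: C_i = P_i ⊕ E(K, C_{i−1}), with C_{0} = IV.
C1: E(K, 0x8) = 0x9; 0xA ⊕ 0x9 = 0x3.
C2: E(K, 0x3) = 0x4; 0x2 ⊕ 0x4 = 0x6.
C3: E(K, 0x6) = 0x7; 0xD ⊕ 0x7 = 0xA.
C4: E(K, 0xA) = 0xB; 0xD ⊕ 0xB = 0x6.
C5: E(K, 0x6) = 0x7; 0xE ⊕ 0x7 = 0x9.

C1 = 0x3, C2 = 0x6, C3 = 0xA, C4 = 0x6, C5 = 0x9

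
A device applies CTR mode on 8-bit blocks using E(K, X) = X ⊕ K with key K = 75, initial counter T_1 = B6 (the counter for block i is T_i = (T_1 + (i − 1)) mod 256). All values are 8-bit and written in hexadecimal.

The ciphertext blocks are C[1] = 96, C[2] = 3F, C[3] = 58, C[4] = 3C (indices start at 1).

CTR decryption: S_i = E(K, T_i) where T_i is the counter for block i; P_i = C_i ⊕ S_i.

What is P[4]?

P[4]: T = B9, S = E(K, T) = CC; 3C ⊕ CC = F0.

P[4] = F0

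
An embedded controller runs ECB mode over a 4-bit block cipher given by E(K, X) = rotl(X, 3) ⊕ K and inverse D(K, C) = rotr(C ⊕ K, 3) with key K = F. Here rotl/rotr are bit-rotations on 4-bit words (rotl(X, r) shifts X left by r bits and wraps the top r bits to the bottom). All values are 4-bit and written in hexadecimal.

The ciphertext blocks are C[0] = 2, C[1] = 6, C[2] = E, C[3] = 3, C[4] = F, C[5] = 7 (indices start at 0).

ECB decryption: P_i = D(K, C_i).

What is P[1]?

P[1] = 3

P[1]: D(K, 6) = 3.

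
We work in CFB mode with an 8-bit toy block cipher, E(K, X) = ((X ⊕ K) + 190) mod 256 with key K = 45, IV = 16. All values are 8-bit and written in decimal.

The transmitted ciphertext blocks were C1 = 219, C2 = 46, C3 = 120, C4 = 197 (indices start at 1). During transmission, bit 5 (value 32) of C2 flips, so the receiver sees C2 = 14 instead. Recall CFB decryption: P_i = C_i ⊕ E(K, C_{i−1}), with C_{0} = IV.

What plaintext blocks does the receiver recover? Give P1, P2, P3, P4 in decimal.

Only C2 changed, to 14. In CFB, a change in C_i flips the same bit in P_i and garbles P_{i+1}. Decrypting the received ciphertext:
P1: E(K, 16) = 251; 219 ⊕ 251 = 32.
P2: E(K, 219) = 180; 14 ⊕ 180 = 186.
P3: E(K, 14) = 225; 120 ⊕ 225 = 153.
P4: E(K, 120) = 19; 197 ⊕ 19 = 214.
Blocks that differ from the original plaintext: P2, P3.

P1 = 32, P2 = 186, P3 = 153, P4 = 214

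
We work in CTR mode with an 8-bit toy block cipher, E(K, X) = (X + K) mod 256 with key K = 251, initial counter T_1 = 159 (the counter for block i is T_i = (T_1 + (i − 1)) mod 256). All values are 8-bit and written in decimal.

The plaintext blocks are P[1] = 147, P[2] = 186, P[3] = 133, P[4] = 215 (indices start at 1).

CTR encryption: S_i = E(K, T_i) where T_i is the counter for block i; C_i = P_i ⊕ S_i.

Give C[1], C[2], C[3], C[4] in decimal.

C[1] = 9, C[2] = 33, C[3] = 25, C[4] = 74

C[1]: T = 159, S = E(K, T) = 154; 147 ⊕ 154 = 9.
C[2]: T = 160, S = E(K, T) = 155; 186 ⊕ 155 = 33.
C[3]: T = 161, S = E(K, T) = 156; 133 ⊕ 156 = 25.
C[4]: T = 162, S = E(K, T) = 157; 215 ⊕ 157 = 74.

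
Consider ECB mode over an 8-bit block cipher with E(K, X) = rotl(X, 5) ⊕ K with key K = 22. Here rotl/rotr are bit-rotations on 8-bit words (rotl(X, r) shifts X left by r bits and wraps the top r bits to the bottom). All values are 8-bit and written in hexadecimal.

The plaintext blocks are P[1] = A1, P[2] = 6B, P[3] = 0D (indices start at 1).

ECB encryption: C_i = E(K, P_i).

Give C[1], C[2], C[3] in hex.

C[1]: E(K, A1) = 16.
C[2]: E(K, 6B) = 4F.
C[3]: E(K, 0D) = 83.

C[1] = 16, C[2] = 4F, C[3] = 83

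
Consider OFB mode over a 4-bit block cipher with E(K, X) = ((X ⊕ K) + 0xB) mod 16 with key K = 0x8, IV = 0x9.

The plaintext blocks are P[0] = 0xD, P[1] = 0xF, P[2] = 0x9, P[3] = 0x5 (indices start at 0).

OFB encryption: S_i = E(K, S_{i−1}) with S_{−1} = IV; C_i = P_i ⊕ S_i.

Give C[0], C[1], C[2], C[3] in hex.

C[0] = 0x1, C[1] = 0x0, C[2] = 0xB, C[3] = 0x0

C[0]: S = E(K, 0x9) = 0xC; 0xD ⊕ 0xC = 0x1.
C[1]: S = E(K, 0xC) = 0xF; 0xF ⊕ 0xF = 0x0.
C[2]: S = E(K, 0xF) = 0x2; 0x9 ⊕ 0x2 = 0xB.
C[3]: S = E(K, 0x2) = 0x5; 0x5 ⊕ 0x5 = 0x0.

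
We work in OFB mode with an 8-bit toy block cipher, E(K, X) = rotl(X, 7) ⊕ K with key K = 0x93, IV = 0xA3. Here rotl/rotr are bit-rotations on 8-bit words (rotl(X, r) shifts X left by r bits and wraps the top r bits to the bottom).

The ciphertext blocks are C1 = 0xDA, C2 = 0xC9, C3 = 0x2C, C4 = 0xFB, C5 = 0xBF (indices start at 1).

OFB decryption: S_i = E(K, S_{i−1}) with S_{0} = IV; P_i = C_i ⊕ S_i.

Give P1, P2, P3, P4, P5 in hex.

P1 = 0x98, P2 = 0x7B, P3 = 0xE6, P4 = 0x0D, P5 = 0x57

P1: S = E(K, 0xA3) = 0x42; 0xDA ⊕ 0x42 = 0x98.
P2: S = E(K, 0x42) = 0xB2; 0xC9 ⊕ 0xB2 = 0x7B.
P3: S = E(K, 0xB2) = 0xCA; 0x2C ⊕ 0xCA = 0xE6.
P4: S = E(K, 0xCA) = 0xF6; 0xFB ⊕ 0xF6 = 0x0D.
P5: S = E(K, 0xF6) = 0xE8; 0xBF ⊕ 0xE8 = 0x57.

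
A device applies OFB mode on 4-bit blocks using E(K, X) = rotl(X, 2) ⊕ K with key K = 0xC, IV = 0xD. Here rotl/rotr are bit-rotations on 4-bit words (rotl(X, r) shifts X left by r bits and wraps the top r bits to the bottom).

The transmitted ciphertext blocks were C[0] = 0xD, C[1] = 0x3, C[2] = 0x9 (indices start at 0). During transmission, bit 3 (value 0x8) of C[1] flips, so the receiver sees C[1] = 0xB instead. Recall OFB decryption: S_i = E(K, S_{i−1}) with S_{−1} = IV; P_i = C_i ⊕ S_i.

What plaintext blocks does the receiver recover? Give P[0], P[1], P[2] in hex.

P[0] = 0x6, P[1] = 0x9, P[2] = 0xD

Only C[1] changed, to 0xB. In OFB, a change in C_i flips the same bit in P_i only; the keystream is unaffected. Decrypting the received ciphertext:
P[0]: S = E(K, 0xD) = 0xB; 0xD ⊕ 0xB = 0x6.
P[1]: S = E(K, 0xB) = 0x2; 0xB ⊕ 0x2 = 0x9.
P[2]: S = E(K, 0x2) = 0x4; 0x9 ⊕ 0x4 = 0xD.
Blocks that differ from the original plaintext: P[1].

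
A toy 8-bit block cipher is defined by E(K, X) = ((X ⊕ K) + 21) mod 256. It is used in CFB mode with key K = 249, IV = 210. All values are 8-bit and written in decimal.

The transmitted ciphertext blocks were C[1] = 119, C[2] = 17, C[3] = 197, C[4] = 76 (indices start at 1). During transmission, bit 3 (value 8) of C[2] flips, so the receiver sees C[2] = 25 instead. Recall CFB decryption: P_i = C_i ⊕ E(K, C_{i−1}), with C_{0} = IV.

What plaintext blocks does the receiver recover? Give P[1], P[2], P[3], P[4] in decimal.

P[1] = 55, P[2] = 186, P[3] = 48, P[4] = 29

Only C[2] changed, to 25. In CFB, a change in C_i flips the same bit in P_i and garbles P_{i+1}. Decrypting the received ciphertext:
P[1]: E(K, 210) = 64; 119 ⊕ 64 = 55.
P[2]: E(K, 119) = 163; 25 ⊕ 163 = 186.
P[3]: E(K, 25) = 245; 197 ⊕ 245 = 48.
P[4]: E(K, 197) = 81; 76 ⊕ 81 = 29.
Blocks that differ from the original plaintext: P[2], P[3].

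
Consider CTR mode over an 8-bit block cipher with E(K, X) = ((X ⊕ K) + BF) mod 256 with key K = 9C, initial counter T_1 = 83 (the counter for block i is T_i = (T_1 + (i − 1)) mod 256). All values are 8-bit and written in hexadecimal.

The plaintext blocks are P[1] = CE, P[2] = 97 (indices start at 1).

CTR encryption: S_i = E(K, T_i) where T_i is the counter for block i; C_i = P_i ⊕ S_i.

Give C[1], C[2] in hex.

C[1] = 10, C[2] = 40

C[1]: T = 83, S = E(K, T) = DE; CE ⊕ DE = 10.
C[2]: T = 84, S = E(K, T) = D7; 97 ⊕ D7 = 40.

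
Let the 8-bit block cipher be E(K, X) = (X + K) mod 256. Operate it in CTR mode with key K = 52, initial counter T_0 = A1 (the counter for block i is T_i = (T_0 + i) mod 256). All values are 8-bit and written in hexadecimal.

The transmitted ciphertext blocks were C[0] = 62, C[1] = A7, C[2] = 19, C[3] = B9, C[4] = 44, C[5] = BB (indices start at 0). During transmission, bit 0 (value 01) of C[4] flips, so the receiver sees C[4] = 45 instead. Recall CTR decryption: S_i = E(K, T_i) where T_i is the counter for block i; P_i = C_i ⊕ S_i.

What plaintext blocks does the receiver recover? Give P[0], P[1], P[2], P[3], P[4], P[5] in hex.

P[0] = 91, P[1] = 53, P[2] = EC, P[3] = 4F, P[4] = B2, P[5] = 43

Only C[4] changed, to 45. In CTR, a change in C_i flips the same bit in P_i only; the keystream is unaffected. Decrypting the received ciphertext:
P[0]: T = A1, S = E(K, T) = F3; 62 ⊕ F3 = 91.
P[1]: T = A2, S = E(K, T) = F4; A7 ⊕ F4 = 53.
P[2]: T = A3, S = E(K, T) = F5; 19 ⊕ F5 = EC.
P[3]: T = A4, S = E(K, T) = F6; B9 ⊕ F6 = 4F.
P[4]: T = A5, S = E(K, T) = F7; 45 ⊕ F7 = B2.
P[5]: T = A6, S = E(K, T) = F8; BB ⊕ F8 = 43.
Blocks that differ from the original plaintext: P[4].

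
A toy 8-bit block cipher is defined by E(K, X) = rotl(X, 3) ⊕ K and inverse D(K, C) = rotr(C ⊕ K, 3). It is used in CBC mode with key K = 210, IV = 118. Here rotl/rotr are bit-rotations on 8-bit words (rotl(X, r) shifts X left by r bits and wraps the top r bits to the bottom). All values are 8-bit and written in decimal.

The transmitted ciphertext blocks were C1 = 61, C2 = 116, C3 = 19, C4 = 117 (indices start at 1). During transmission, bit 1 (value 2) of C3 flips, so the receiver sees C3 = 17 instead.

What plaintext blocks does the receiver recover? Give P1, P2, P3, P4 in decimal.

P1 = 139, P2 = 233, P3 = 12, P4 = 229

CBC decryption: P_i = D(K, C_i) ⊕ C_{i−1}, with C_{0} = IV.
Only C3 changed, to 17. In CBC, a change in C_i garbles P_i and flips the same bit in P_{i+1}. Decrypting the received ciphertext:
P1: D(K, 61) = 253; 253 ⊕ 118 = 139.
P2: D(K, 116) = 212; 212 ⊕ 61 = 233.
P3: D(K, 17) = 120; 120 ⊕ 116 = 12.
P4: D(K, 117) = 244; 244 ⊕ 17 = 229.
Blocks that differ from the original plaintext: P3, P4.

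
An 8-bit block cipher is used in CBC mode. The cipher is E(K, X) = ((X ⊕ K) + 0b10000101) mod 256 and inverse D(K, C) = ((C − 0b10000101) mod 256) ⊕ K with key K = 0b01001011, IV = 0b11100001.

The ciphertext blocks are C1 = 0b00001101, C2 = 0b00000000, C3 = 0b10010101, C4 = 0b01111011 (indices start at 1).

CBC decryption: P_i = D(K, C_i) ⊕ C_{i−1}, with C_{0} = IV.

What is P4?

P4 = 0b00101000

P4: D(K, 0b01111011) = 0b10111101; 0b10111101 ⊕ 0b10010101 = 0b00101000.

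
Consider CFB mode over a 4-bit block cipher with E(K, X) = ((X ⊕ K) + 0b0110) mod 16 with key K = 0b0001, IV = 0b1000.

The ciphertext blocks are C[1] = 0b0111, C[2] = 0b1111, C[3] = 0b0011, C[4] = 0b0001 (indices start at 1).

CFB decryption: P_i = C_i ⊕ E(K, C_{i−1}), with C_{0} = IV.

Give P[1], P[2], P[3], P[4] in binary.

P[1] = 0b1000, P[2] = 0b0011, P[3] = 0b0111, P[4] = 0b1001

P[1]: E(K, 0b1000) = 0b1111; 0b0111 ⊕ 0b1111 = 0b1000.
P[2]: E(K, 0b0111) = 0b1100; 0b1111 ⊕ 0b1100 = 0b0011.
P[3]: E(K, 0b1111) = 0b0100; 0b0011 ⊕ 0b0100 = 0b0111.
P[4]: E(K, 0b0011) = 0b1000; 0b0001 ⊕ 0b1000 = 0b1001.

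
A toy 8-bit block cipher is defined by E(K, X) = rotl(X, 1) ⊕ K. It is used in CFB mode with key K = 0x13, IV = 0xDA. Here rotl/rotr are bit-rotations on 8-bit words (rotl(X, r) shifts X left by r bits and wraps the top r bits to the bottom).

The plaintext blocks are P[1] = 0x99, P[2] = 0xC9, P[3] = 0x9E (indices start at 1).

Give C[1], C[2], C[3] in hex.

C[1] = 0x3F, C[2] = 0xA4, C[3] = 0xC4

CFB encryption: C_i = P_i ⊕ E(K, C_{i−1}), with C_{0} = IV.
C[1]: E(K, 0xDA) = 0xA6; 0x99 ⊕ 0xA6 = 0x3F.
C[2]: E(K, 0x3F) = 0x6D; 0xC9 ⊕ 0x6D = 0xA4.
C[3]: E(K, 0xA4) = 0x5A; 0x9E ⊕ 0x5A = 0xC4.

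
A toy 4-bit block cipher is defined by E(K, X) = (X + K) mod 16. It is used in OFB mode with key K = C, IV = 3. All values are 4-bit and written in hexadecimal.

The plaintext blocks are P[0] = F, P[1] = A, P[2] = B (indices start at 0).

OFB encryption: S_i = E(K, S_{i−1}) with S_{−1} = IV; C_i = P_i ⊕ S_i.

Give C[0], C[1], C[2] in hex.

C[0] = 0, C[1] = 1, C[2] = C

C[0]: S = E(K, 3) = F; F ⊕ F = 0.
C[1]: S = E(K, F) = B; A ⊕ B = 1.
C[2]: S = E(K, B) = 7; B ⊕ 7 = C.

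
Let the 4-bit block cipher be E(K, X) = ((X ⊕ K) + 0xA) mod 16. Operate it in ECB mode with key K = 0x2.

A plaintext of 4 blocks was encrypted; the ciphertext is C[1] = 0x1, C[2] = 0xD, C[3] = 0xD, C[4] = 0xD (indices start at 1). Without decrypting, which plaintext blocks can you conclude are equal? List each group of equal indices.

ECB encrypts each block independently with the same key, so equal ciphertext blocks imply equal plaintext blocks.
C[2] = C[3] = C[4] = 0xD, so P[2] = P[3] = P[4].

P[2] = P[3] = P[4]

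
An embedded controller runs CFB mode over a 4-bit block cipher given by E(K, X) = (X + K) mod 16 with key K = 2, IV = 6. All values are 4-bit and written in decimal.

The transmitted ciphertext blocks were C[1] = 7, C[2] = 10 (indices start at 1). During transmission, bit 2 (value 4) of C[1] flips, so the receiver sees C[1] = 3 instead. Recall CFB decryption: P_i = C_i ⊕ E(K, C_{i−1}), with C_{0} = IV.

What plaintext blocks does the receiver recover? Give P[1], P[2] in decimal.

Only C[1] changed, to 3. In CFB, a change in C_i flips the same bit in P_i and garbles P_{i+1}. Decrypting the received ciphertext:
P[1]: E(K, 6) = 8; 3 ⊕ 8 = 11.
P[2]: E(K, 3) = 5; 10 ⊕ 5 = 15.
Blocks that differ from the original plaintext: P[1], P[2].

P[1] = 11, P[2] = 15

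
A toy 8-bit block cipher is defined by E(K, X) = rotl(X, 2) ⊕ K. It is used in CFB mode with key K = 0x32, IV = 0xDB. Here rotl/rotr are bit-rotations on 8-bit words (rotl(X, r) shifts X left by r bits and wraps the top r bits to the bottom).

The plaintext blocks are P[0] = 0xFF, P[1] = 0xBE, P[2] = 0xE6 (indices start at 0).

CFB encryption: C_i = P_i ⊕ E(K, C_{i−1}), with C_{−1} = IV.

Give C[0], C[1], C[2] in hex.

C[0]: E(K, 0xDB) = 0x5D; 0xFF ⊕ 0x5D = 0xA2.
C[1]: E(K, 0xA2) = 0xB8; 0xBE ⊕ 0xB8 = 0x06.
C[2]: E(K, 0x06) = 0x2A; 0xE6 ⊕ 0x2A = 0xCC.

C[0] = 0xA2, C[1] = 0x06, C[2] = 0xCC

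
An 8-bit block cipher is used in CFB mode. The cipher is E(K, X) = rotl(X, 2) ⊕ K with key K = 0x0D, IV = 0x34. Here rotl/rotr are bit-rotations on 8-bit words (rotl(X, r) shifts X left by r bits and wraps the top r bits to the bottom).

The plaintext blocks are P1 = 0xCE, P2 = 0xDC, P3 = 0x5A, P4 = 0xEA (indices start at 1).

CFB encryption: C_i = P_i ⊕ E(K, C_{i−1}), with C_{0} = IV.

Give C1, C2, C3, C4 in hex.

C1 = 0x13, C2 = 0x9D, C3 = 0x21, C4 = 0x63

C1: E(K, 0x34) = 0xDD; 0xCE ⊕ 0xDD = 0x13.
C2: E(K, 0x13) = 0x41; 0xDC ⊕ 0x41 = 0x9D.
C3: E(K, 0x9D) = 0x7B; 0x5A ⊕ 0x7B = 0x21.
C4: E(K, 0x21) = 0x89; 0xEA ⊕ 0x89 = 0x63.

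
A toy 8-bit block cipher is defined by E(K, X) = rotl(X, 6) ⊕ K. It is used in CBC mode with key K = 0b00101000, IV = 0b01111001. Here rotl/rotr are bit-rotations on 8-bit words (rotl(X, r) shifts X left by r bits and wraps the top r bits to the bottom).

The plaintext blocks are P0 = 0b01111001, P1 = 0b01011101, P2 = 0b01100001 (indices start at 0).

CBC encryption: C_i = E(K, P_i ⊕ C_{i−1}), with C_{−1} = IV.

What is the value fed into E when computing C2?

C0: P0 ⊕ 0b01111001 = 0b00000000; E(K, 0b00000000) = 0b00101000.
C1: P1 ⊕ 0b00101000 = 0b01110101; E(K, 0b01110101) = 0b01110101.
C2: P2 ⊕ 0b01110101 = 0b00010100; E(K, 0b00010100) = 0b00101101.
So the input to E for block 2 is 0b00010100.

0b00010100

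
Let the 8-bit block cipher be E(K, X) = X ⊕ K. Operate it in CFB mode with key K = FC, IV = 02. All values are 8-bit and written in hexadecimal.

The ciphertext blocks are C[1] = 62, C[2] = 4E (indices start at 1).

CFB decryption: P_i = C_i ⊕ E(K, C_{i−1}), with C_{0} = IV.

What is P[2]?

P[2]: E(K, 62) = 9E; 4E ⊕ 9E = D0.

P[2] = D0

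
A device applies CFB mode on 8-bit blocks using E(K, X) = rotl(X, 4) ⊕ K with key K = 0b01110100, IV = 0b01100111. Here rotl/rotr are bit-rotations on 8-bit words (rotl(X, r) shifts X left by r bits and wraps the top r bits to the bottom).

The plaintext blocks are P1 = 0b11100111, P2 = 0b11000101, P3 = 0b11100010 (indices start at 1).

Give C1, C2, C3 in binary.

C1 = 0b11100101, C2 = 0b11101111, C3 = 0b01101000

CFB encryption: C_i = P_i ⊕ E(K, C_{i−1}), with C_{0} = IV.
C1: E(K, 0b01100111) = 0b00000010; 0b11100111 ⊕ 0b00000010 = 0b11100101.
C2: E(K, 0b11100101) = 0b00101010; 0b11000101 ⊕ 0b00101010 = 0b11101111.
C3: E(K, 0b11101111) = 0b10001010; 0b11100010 ⊕ 0b10001010 = 0b01101000.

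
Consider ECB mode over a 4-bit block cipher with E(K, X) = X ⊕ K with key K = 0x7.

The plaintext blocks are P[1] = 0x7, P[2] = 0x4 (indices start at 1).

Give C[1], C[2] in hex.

C[1] = 0x0, C[2] = 0x3

ECB encryption: C_i = E(K, P_i).
C[1]: E(K, 0x7) = 0x0.
C[2]: E(K, 0x4) = 0x3.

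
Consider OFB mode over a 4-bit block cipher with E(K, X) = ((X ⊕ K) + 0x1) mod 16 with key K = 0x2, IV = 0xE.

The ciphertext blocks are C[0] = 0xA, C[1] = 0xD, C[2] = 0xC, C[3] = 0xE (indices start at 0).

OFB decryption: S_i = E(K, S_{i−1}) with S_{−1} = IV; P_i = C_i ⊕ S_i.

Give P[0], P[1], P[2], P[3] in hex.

P[0] = 0x7, P[1] = 0xD, P[2] = 0xF, P[3] = 0xC

P[0]: S = E(K, 0xE) = 0xD; 0xA ⊕ 0xD = 0x7.
P[1]: S = E(K, 0xD) = 0x0; 0xD ⊕ 0x0 = 0xD.
P[2]: S = E(K, 0x0) = 0x3; 0xC ⊕ 0x3 = 0xF.
P[3]: S = E(K, 0x3) = 0x2; 0xE ⊕ 0x2 = 0xC.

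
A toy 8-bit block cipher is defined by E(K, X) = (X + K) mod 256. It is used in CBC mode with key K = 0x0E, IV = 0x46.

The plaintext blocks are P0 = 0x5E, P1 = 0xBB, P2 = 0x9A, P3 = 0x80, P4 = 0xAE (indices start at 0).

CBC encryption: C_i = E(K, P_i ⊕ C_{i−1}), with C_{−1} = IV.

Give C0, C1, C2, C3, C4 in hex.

C0 = 0x26, C1 = 0xAB, C2 = 0x3F, C3 = 0xCD, C4 = 0x71

C0: P0 ⊕ 0x46 = 0x18; E(K, 0x18) = 0x26.
C1: P1 ⊕ 0x26 = 0x9D; E(K, 0x9D) = 0xAB.
C2: P2 ⊕ 0xAB = 0x31; E(K, 0x31) = 0x3F.
C3: P3 ⊕ 0x3F = 0xBF; E(K, 0xBF) = 0xCD.
C4: P4 ⊕ 0xCD = 0x63; E(K, 0x63) = 0x71.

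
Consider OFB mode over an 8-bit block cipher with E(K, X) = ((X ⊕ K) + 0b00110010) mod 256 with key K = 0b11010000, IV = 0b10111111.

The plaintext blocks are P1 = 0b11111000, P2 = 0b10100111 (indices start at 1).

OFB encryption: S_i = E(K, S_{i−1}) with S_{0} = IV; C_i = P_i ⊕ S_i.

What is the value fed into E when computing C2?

0b10100001

C1: S = E(K, 0b10111111) = 0b10100001; 0b11111000 ⊕ 0b10100001 = 0b01011001.
C2: S = E(K, 0b10100001) = 0b10100011; 0b10100111 ⊕ 0b10100011 = 0b00000100.
So the input to E for block 2 is 0b10100001.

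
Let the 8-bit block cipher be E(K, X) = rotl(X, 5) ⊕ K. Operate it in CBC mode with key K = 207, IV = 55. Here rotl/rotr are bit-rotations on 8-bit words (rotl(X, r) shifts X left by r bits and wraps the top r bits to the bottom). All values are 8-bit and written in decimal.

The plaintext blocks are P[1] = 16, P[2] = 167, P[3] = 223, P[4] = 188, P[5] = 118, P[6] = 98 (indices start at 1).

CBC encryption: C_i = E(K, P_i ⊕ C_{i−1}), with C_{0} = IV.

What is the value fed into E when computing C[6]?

151

C[1]: P[1] ⊕ 55 = 39; E(K, 39) = 43.
C[2]: P[2] ⊕ 43 = 140; E(K, 140) = 94.
C[3]: P[3] ⊕ 94 = 129; E(K, 129) = 255.
C[4]: P[4] ⊕ 255 = 67; E(K, 67) = 167.
C[5]: P[5] ⊕ 167 = 209; E(K, 209) = 245.
C[6]: P[6] ⊕ 245 = 151; E(K, 151) = 61.
So the input to E for block [6] is 151.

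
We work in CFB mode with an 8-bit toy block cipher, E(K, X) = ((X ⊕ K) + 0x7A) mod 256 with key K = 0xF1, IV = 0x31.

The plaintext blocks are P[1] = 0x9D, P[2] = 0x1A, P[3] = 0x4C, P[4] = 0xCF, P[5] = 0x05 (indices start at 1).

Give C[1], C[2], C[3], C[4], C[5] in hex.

CFB encryption: C_i = P_i ⊕ E(K, C_{i−1}), with C_{0} = IV.
C[1]: E(K, 0x31) = 0x3A; 0x9D ⊕ 0x3A = 0xA7.
C[2]: E(K, 0xA7) = 0xD0; 0x1A ⊕ 0xD0 = 0xCA.
C[3]: E(K, 0xCA) = 0xB5; 0x4C ⊕ 0xB5 = 0xF9.
C[4]: E(K, 0xF9) = 0x82; 0xCF ⊕ 0x82 = 0x4D.
C[5]: E(K, 0x4D) = 0x36; 0x05 ⊕ 0x36 = 0x33.

C[1] = 0xA7, C[2] = 0xCA, C[3] = 0xF9, C[4] = 0x4D, C[5] = 0x33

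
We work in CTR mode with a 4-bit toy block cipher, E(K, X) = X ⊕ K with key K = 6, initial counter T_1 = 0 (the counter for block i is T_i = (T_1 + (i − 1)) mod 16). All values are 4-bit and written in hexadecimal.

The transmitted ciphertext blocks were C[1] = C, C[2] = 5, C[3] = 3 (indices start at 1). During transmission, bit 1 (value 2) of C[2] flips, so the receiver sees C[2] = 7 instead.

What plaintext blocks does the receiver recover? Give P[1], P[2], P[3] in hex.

CTR decryption: S_i = E(K, T_i) where T_i is the counter for block i; P_i = C_i ⊕ S_i.
Only C[2] changed, to 7. In CTR, a change in C_i flips the same bit in P_i only; the keystream is unaffected. Decrypting the received ciphertext:
P[1]: T = 0, S = E(K, T) = 6; C ⊕ 6 = A.
P[2]: T = 1, S = E(K, T) = 7; 7 ⊕ 7 = 0.
P[3]: T = 2, S = E(K, T) = 4; 3 ⊕ 4 = 7.
Blocks that differ from the original plaintext: P[2].

P[1] = A, P[2] = 0, P[3] = 7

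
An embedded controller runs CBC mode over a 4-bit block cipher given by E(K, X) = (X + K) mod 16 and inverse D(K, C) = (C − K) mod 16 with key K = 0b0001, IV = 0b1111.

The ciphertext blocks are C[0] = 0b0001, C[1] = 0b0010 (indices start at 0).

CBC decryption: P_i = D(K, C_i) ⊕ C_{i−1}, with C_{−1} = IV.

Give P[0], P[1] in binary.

P[0] = 0b1111, P[1] = 0b0000

P[0]: D(K, 0b0001) = 0b0000; 0b0000 ⊕ 0b1111 = 0b1111.
P[1]: D(K, 0b0010) = 0b0001; 0b0001 ⊕ 0b0001 = 0b0000.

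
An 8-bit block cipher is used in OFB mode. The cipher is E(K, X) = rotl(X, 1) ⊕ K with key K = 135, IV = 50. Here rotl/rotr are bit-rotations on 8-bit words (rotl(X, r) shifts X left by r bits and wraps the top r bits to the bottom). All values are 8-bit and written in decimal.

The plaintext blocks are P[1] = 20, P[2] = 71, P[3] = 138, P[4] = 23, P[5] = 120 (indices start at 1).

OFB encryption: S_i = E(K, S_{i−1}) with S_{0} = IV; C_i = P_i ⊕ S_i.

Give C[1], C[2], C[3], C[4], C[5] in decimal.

C[1] = 247, C[2] = 7, C[3] = 141, C[4] = 158, C[5] = 236

C[1]: S = E(K, 50) = 227; 20 ⊕ 227 = 247.
C[2]: S = E(K, 227) = 64; 71 ⊕ 64 = 7.
C[3]: S = E(K, 64) = 7; 138 ⊕ 7 = 141.
C[4]: S = E(K, 7) = 137; 23 ⊕ 137 = 158.
C[5]: S = E(K, 137) = 148; 120 ⊕ 148 = 236.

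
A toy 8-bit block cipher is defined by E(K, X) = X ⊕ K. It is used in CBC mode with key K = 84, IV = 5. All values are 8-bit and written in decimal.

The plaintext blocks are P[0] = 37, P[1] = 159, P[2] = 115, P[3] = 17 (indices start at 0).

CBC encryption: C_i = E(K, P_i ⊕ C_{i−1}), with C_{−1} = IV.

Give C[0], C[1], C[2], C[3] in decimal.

C[0] = 116, C[1] = 191, C[2] = 152, C[3] = 221

C[0]: P[0] ⊕ 5 = 32; E(K, 32) = 116.
C[1]: P[1] ⊕ 116 = 235; E(K, 235) = 191.
C[2]: P[2] ⊕ 191 = 204; E(K, 204) = 152.
C[3]: P[3] ⊕ 152 = 137; E(K, 137) = 221.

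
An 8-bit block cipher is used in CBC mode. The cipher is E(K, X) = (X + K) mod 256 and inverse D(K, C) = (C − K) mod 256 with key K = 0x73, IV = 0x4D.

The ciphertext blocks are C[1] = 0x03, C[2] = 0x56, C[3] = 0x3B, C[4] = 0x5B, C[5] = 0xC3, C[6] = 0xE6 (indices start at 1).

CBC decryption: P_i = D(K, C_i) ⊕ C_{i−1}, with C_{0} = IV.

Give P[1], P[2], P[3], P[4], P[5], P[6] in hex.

P[1] = 0xDD, P[2] = 0xE0, P[3] = 0x9E, P[4] = 0xD3, P[5] = 0x0B, P[6] = 0xB0

P[1]: D(K, 0x03) = 0x90; 0x90 ⊕ 0x4D = 0xDD.
P[2]: D(K, 0x56) = 0xE3; 0xE3 ⊕ 0x03 = 0xE0.
P[3]: D(K, 0x3B) = 0xC8; 0xC8 ⊕ 0x56 = 0x9E.
P[4]: D(K, 0x5B) = 0xE8; 0xE8 ⊕ 0x3B = 0xD3.
P[5]: D(K, 0xC3) = 0x50; 0x50 ⊕ 0x5B = 0x0B.
P[6]: D(K, 0xE6) = 0x73; 0x73 ⊕ 0xC3 = 0xB0.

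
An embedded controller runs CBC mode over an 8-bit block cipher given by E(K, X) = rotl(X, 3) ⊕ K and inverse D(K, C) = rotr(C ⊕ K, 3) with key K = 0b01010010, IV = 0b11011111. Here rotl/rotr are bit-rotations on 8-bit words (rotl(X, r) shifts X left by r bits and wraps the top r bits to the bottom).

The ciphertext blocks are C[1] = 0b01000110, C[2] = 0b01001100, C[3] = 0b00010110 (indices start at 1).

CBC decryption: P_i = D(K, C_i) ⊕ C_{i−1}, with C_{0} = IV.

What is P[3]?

P[3] = 0b11000100

P[3]: D(K, 0b00010110) = 0b10001000; 0b10001000 ⊕ 0b01001100 = 0b11000100.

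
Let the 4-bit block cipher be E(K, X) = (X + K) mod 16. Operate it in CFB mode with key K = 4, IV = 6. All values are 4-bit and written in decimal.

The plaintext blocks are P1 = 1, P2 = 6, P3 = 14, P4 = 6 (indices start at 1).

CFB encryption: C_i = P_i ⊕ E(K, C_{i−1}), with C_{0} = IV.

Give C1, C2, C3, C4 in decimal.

C1: E(K, 6) = 10; 1 ⊕ 10 = 11.
C2: E(K, 11) = 15; 6 ⊕ 15 = 9.
C3: E(K, 9) = 13; 14 ⊕ 13 = 3.
C4: E(K, 3) = 7; 6 ⊕ 7 = 1.

C1 = 11, C2 = 9, C3 = 3, C4 = 1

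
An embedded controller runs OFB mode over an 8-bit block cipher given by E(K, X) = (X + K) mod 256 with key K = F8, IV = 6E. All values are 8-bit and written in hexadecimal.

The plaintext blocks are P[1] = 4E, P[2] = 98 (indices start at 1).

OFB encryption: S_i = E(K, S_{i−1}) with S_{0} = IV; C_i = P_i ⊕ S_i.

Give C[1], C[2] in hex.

C[1] = 28, C[2] = C6

C[1]: S = E(K, 6E) = 66; 4E ⊕ 66 = 28.
C[2]: S = E(K, 66) = 5E; 98 ⊕ 5E = C6.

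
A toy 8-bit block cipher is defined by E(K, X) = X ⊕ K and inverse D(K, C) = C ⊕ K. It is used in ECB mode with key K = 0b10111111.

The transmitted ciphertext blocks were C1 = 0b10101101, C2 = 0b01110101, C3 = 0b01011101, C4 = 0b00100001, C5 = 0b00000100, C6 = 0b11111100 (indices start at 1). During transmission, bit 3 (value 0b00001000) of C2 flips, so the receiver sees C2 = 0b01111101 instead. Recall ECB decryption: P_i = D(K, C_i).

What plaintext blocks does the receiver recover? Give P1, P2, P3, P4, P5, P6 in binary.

Only C2 changed, to 0b01111101. In ECB, a change in C_i affects only P_i. Decrypting the received ciphertext:
P1: D(K, 0b10101101) = 0b00010010.
P2: D(K, 0b01111101) = 0b11000010.
P3: D(K, 0b01011101) = 0b11100010.
P4: D(K, 0b00100001) = 0b10011110.
P5: D(K, 0b00000100) = 0b10111011.
P6: D(K, 0b11111100) = 0b01000011.
Blocks that differ from the original plaintext: P2.

P1 = 0b00010010, P2 = 0b11000010, P3 = 0b11100010, P4 = 0b10011110, P5 = 0b10111011, P6 = 0b01000011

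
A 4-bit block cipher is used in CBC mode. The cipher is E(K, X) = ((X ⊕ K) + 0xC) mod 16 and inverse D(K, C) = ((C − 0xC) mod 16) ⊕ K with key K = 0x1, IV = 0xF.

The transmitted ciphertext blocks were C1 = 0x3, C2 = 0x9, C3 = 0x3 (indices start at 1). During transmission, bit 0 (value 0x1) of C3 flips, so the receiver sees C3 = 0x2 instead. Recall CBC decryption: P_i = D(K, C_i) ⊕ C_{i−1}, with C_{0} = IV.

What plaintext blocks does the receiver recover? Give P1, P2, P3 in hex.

P1 = 0x9, P2 = 0xF, P3 = 0xE

Only C3 changed, to 0x2. In CBC, a change in C_i garbles P_i and flips the same bit in P_{i+1}. Decrypting the received ciphertext:
P1: D(K, 0x3) = 0x6; 0x6 ⊕ 0xF = 0x9.
P2: D(K, 0x9) = 0xC; 0xC ⊕ 0x3 = 0xF.
P3: D(K, 0x2) = 0x7; 0x7 ⊕ 0x9 = 0xE.
Blocks that differ from the original plaintext: P3.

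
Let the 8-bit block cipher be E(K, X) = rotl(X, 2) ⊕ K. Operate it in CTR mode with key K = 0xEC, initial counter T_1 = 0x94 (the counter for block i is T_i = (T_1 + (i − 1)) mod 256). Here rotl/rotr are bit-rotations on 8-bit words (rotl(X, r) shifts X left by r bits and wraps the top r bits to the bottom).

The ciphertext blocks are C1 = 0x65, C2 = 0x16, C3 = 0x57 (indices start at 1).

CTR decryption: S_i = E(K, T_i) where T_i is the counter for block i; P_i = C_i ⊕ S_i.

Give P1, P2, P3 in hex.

P1: T = 0x94, S = E(K, T) = 0xBE; 0x65 ⊕ 0xBE = 0xDB.
P2: T = 0x95, S = E(K, T) = 0xBA; 0x16 ⊕ 0xBA = 0xAC.
P3: T = 0x96, S = E(K, T) = 0xB6; 0x57 ⊕ 0xB6 = 0xE1.

P1 = 0xDB, P2 = 0xAC, P3 = 0xE1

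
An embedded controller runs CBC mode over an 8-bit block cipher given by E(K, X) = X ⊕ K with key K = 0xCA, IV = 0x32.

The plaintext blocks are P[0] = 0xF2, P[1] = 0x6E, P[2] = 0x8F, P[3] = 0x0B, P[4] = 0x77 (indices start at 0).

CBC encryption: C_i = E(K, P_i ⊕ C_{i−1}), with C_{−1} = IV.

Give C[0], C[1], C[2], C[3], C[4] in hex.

C[0]: P[0] ⊕ 0x32 = 0xC0; E(K, 0xC0) = 0x0A.
C[1]: P[1] ⊕ 0x0A = 0x64; E(K, 0x64) = 0xAE.
C[2]: P[2] ⊕ 0xAE = 0x21; E(K, 0x21) = 0xEB.
C[3]: P[3] ⊕ 0xEB = 0xE0; E(K, 0xE0) = 0x2A.
C[4]: P[4] ⊕ 0x2A = 0x5D; E(K, 0x5D) = 0x97.

C[0] = 0x0A, C[1] = 0xAE, C[2] = 0xEB, C[3] = 0x2A, C[4] = 0x97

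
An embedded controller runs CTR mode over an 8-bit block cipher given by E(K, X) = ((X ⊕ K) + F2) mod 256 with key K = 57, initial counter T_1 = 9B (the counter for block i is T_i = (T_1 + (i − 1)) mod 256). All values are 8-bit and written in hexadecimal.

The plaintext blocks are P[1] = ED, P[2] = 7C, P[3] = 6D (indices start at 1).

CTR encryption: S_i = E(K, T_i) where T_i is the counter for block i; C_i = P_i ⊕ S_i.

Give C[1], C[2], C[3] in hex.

C[1]: T = 9B, S = E(K, T) = BE; ED ⊕ BE = 53.
C[2]: T = 9C, S = E(K, T) = BD; 7C ⊕ BD = C1.
C[3]: T = 9D, S = E(K, T) = BC; 6D ⊕ BC = D1.

C[1] = 53, C[2] = C1, C[3] = D1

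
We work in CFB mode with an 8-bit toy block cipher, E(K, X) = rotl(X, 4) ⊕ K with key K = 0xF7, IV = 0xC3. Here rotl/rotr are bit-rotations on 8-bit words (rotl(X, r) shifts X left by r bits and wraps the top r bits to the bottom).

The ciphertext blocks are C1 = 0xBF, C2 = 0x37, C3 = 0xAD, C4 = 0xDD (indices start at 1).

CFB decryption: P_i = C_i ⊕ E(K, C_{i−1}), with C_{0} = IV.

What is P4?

P4: E(K, 0xAD) = 0x2D; 0xDD ⊕ 0x2D = 0xF0.

P4 = 0xF0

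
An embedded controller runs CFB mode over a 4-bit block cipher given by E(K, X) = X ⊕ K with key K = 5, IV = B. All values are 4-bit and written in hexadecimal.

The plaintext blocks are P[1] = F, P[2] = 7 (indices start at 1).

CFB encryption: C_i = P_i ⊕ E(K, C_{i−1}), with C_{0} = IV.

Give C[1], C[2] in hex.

C[1] = 1, C[2] = 3

C[1]: E(K, B) = E; F ⊕ E = 1.
C[2]: E(K, 1) = 4; 7 ⊕ 4 = 3.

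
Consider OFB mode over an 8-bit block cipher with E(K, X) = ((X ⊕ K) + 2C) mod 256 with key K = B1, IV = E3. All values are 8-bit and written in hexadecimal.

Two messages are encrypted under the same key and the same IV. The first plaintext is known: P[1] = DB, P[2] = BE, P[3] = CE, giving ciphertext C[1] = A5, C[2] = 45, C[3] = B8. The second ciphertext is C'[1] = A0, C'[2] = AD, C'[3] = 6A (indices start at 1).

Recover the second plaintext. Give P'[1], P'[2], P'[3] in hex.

P'[1] = DE, P'[2] = 56, P'[3] = 1C

In OFB with a reused IV, both messages share the same keystream S_i, so C_i ⊕ C'_i = P_i ⊕ P'_i and thus P'_i = P_i ⊕ C_i ⊕ C'_i.
P'[1]: DB ⊕ A5 ⊕ A0 = DE.
P'[2]: BE ⊕ 45 ⊕ AD = 56.
P'[3]: CE ⊕ B8 ⊕ 6A = 1C.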